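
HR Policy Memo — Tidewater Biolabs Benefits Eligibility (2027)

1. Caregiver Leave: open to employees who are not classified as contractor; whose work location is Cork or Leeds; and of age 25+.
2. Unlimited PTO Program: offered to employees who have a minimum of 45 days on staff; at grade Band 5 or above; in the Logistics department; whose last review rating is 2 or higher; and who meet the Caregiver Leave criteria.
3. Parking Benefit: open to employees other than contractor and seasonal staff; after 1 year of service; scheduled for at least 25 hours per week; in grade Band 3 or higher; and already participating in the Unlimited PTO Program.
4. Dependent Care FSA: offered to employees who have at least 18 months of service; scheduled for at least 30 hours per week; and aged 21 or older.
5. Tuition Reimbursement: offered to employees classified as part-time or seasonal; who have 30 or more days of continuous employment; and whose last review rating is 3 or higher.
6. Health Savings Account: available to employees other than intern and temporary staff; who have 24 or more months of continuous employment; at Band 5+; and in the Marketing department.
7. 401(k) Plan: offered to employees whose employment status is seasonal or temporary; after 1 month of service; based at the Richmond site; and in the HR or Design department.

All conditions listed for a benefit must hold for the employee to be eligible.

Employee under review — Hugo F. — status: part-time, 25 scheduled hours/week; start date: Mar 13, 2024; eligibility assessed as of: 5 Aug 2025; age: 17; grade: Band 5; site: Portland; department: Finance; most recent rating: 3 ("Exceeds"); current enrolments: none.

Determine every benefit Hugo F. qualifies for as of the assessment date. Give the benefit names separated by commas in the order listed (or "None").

Service from Mar 13, 2024 to 5 Aug 2025: 510 days.
Caregiver Leave — status part-time ✓ (not excluded); site Portland ✗ (not Cork or Leeds) → not eligible.
Unlimited PTO Program — service 510 days ≥ 45 days ✓; grade Band 5 ≥ Band 5 ✓; dept Finance ✗ → not eligible.
Parking Benefit — status part-time ✓ (not excluded); service 510 days ≥ 1 year (≈365 days) ✓; 25 hrs/wk ≥ 25 ✓; grade Band 5 ≥ Band 3 ✓; not enrolled in Unlimited PTO Program ✗ → not eligible.
Dependent Care FSA — service 510 days < 18 months (≈540 days) ✗ → not eligible.
Tuition Reimbursement — status part-time ✓; service 510 days ≥ 30 days ✓; rating 3 ≥ 3 ✓ → eligible.
Health Savings Account — status part-time ✓ (not excluded); service 510 days < 24 months (≈720 days) ✗ → not eligible.
401(k) Plan — status part-time ✗ (requires seasonal or temporary) → not eligible.

Tuition Reimbursement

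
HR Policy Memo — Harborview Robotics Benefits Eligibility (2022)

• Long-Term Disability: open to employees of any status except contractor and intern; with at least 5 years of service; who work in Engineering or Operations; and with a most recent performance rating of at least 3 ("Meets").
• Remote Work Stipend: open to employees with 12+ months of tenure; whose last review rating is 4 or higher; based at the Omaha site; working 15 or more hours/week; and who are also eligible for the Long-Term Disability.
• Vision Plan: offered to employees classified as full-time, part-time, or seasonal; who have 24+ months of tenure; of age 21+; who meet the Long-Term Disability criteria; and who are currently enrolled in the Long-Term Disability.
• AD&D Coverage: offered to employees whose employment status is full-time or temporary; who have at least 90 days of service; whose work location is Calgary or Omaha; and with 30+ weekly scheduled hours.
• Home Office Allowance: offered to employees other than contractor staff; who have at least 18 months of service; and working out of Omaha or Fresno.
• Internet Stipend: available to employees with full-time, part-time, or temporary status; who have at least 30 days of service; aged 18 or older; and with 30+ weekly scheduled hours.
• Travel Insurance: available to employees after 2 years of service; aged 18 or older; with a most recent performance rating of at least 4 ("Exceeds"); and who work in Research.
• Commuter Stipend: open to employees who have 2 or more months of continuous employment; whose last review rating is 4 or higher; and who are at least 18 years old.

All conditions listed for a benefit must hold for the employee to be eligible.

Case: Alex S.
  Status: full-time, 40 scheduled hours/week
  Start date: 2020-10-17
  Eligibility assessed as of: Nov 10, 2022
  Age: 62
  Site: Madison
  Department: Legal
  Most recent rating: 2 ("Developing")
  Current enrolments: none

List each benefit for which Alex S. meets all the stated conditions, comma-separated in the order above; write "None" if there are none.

Internet Stipend

Service from 2020-10-17 to Nov 10, 2022: 754 days.
Long-Term Disability — status full-time ✓ (not excluded); service 754 days < 5 years (≈1825 days) ✗ → not eligible.
Remote Work Stipend — service 754 days ≥ 12 months (≈360 days) ✓; rating 2 < 4 ✗ → not eligible.
Vision Plan — status full-time ✓; service 754 days ≥ 24 months (≈720 days) ✓; age 62 ≥ 21 ✓; not eligible for Long-Term Disability ✗ → not eligible.
AD&D Coverage — status full-time ✓; service 754 days ≥ 90 days ✓; site Madison ✗ (not Calgary or Omaha) → not eligible.
Home Office Allowance — status full-time ✓ (not excluded); service 754 days ≥ 18 months (≈540 days) ✓; site Madison ✗ (not Omaha or Fresno) → not eligible.
Internet Stipend — status full-time ✓; service 754 days ≥ 30 days ✓; age 62 ≥ 18 ✓; 40 hrs/wk ≥ 30 ✓ → eligible.
Travel Insurance — service 754 days ≥ 2 years (≈730 days) ✓; age 62 ≥ 18 ✓; rating 2 < 4 ✗ → not eligible.
Commuter Stipend — service 754 days ≥ 2 months (≈60 days) ✓; rating 2 < 4 ✗ → not eligible.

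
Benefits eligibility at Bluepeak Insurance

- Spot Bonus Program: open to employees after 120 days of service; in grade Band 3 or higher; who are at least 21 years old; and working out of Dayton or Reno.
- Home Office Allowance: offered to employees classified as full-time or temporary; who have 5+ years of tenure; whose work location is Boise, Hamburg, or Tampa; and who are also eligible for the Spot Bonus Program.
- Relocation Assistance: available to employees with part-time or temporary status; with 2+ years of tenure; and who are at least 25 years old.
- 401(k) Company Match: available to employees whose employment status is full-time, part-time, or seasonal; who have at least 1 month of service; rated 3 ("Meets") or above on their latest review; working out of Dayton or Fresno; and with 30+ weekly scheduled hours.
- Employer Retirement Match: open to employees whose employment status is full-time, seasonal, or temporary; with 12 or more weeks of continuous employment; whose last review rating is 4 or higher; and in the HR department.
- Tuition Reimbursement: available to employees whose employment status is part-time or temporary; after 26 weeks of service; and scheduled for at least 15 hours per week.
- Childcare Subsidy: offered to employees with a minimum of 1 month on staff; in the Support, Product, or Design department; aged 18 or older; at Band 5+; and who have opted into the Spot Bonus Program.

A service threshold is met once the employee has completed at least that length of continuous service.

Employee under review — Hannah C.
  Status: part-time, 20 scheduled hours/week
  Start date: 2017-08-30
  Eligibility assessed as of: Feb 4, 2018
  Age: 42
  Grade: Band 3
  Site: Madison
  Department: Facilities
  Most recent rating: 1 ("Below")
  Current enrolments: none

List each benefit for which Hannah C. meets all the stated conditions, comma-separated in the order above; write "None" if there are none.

None

Service from 2017-08-30 to Feb 4, 2018: 158 days.
Spot Bonus Program — service 158 days ≥ 120 days ✓; grade Band 3 ≥ Band 3 ✓; age 42 ≥ 21 ✓; site Madison ✗ (not Dayton or Reno) → not eligible.
Home Office Allowance — status part-time ✗ (requires full-time or temporary) → not eligible.
Relocation Assistance — status part-time ✓; service 158 days < 2 years (≈730 days) ✗ → not eligible.
401(k) Company Match — status part-time ✓; service 158 days ≥ 1 month (≈30 days) ✓; rating 1 < 3 ✗ → not eligible.
Employer Retirement Match — status part-time ✗ (requires full-time, seasonal, or temporary) → not eligible.
Tuition Reimbursement — status part-time ✓; service 158 days < 26 weeks (≈182 days) ✗ → not eligible.
Childcare Subsidy — service 158 days ≥ 1 month (≈30 days) ✓; dept Facilities ✗ → not eligible.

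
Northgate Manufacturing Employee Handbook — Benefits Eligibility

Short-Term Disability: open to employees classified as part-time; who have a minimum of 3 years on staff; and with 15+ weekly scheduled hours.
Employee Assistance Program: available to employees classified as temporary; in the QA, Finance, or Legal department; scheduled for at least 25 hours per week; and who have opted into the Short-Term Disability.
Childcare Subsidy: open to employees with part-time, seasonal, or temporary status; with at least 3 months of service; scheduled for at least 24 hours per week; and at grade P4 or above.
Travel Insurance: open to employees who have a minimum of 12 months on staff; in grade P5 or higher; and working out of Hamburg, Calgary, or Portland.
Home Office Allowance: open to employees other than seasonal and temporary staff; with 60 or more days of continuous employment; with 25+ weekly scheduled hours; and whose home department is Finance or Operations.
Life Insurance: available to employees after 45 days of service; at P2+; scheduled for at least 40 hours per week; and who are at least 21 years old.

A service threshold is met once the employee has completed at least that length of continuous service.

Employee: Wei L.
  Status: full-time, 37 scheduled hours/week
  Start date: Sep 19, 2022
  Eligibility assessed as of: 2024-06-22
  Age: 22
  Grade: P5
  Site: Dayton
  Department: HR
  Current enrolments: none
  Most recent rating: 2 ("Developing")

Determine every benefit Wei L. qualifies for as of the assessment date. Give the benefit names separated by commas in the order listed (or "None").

None

Service from Sep 19, 2022 to 2024-06-22: 642 days.
Short-Term Disability — status full-time ✗ (requires part-time) → not eligible.
Employee Assistance Program — status full-time ✗ (requires temporary) → not eligible.
Childcare Subsidy — status full-time ✗ (requires part-time, seasonal, or temporary) → not eligible.
Travel Insurance — service 642 days ≥ 12 months (≈360 days) ✓; grade P5 ≥ P5 ✓; site Dayton ✗ (not Hamburg, Calgary, or Portland) → not eligible.
Home Office Allowance — status full-time ✓ (not excluded); service 642 days ≥ 60 days ✓; 37 hrs/wk ≥ 25 ✓; dept HR ✗ → not eligible.
Life Insurance — service 642 days ≥ 45 days ✓; grade P5 ≥ P2 ✓; 37 hrs/wk < 40 ✗ → not eligible.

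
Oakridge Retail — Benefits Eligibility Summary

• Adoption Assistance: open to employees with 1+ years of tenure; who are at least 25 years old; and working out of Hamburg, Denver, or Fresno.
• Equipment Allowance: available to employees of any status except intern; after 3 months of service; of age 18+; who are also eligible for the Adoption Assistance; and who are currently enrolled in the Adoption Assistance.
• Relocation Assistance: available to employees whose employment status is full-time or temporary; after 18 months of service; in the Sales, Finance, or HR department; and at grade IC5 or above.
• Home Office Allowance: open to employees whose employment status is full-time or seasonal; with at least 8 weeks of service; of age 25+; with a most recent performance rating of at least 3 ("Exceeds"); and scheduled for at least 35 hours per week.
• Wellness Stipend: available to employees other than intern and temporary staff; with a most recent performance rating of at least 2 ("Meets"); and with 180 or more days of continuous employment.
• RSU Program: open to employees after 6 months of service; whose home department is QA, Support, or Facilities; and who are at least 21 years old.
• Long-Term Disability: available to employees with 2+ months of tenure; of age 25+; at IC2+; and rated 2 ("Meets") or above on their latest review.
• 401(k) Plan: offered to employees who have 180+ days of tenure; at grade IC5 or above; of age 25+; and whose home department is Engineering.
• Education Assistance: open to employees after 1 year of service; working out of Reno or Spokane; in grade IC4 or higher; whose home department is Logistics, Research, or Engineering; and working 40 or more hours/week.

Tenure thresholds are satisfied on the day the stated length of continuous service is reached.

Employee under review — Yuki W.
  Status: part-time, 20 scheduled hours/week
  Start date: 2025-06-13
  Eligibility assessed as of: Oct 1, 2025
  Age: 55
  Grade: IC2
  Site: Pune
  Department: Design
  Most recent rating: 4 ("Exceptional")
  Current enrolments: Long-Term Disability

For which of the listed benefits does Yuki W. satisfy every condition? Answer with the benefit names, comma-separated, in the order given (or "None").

Long-Term Disability

Service from 2025-06-13 to Oct 1, 2025: 110 days.
Adoption Assistance — service 110 days < 1 year (≈365 days) ✗ → not eligible.
Equipment Allowance — status part-time ✓ (not excluded); service 110 days ≥ 3 months (≈90 days) ✓; age 55 ≥ 18 ✓; not eligible for Adoption Assistance ✗ → not eligible.
Relocation Assistance — status part-time ✗ (requires full-time or temporary) → not eligible.
Home Office Allowance — status part-time ✗ (requires full-time or seasonal) → not eligible.
Wellness Stipend — status part-time ✓ (not excluded); rating 4 ≥ 2 ✓; service 110 days < 180 days ✗ → not eligible.
RSU Program — service 110 days < 6 months (≈180 days) ✗ → not eligible.
Long-Term Disability — service 110 days ≥ 2 months (≈60 days) ✓; age 55 ≥ 25 ✓; grade IC2 ≥ IC2 ✓; rating 4 ≥ 2 ✓ → eligible.
401(k) Plan — service 110 days < 180 days ✗ → not eligible.
Education Assistance — service 110 days < 1 year (≈365 days) ✗ → not eligible.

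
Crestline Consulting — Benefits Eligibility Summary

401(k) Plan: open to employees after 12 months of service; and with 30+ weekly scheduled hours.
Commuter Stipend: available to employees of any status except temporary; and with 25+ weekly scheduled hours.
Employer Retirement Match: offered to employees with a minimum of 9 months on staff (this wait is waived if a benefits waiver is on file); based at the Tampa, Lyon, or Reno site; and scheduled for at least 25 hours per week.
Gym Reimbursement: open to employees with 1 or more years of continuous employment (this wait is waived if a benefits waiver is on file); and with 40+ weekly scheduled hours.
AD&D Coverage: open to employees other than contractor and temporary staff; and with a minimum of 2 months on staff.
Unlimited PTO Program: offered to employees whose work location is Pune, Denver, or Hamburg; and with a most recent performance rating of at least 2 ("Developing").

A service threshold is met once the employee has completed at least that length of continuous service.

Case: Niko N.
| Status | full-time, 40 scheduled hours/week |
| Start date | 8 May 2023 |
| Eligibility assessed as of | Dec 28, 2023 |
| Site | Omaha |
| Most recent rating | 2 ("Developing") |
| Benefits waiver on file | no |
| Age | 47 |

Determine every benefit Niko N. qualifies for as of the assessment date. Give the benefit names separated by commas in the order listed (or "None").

Service from 8 May 2023 to Dec 28, 2023: 234 days.
401(k) Plan — service 234 days < 12 months (≈360 days) ✗ → not eligible.
Commuter Stipend — status full-time ✓ (not excluded); 40 hrs/wk ≥ 25 ✓ → eligible.
Employer Retirement Match — no waiver, service 234 days < 9 months (≈270 days) ✗ → not eligible.
Gym Reimbursement — no waiver, service 234 days < 1 year (≈365 days) ✗ → not eligible.
AD&D Coverage — status full-time ✓ (not excluded); service 234 days ≥ 2 months (≈60 days) ✓ → eligible.
Unlimited PTO Program — site Omaha ✗ (not Pune, Denver, or Hamburg) → not eligible.

Commuter Stipend, AD&D Coverage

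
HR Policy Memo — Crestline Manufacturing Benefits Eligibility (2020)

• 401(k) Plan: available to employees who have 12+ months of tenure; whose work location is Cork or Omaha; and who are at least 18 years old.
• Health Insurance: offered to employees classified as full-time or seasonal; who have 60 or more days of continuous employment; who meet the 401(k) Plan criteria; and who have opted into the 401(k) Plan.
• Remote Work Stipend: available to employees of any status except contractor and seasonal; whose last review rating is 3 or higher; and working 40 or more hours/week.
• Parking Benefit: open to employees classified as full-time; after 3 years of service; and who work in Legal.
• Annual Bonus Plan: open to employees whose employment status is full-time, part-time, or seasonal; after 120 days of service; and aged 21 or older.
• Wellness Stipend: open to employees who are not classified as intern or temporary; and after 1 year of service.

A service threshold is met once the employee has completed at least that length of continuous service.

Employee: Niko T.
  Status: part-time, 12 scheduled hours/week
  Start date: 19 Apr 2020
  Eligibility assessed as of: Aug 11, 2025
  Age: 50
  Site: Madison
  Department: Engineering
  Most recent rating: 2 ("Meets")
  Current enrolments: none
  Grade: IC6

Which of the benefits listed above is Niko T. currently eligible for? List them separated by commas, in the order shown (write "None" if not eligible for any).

Service from 19 Apr 2020 to Aug 11, 2025: 1940 days.
401(k) Plan — service 1940 days ≥ 12 months (≈360 days) ✓; site Madison ✗ (not Cork or Omaha) → not eligible.
Health Insurance — status part-time ✗ (requires full-time or seasonal) → not eligible.
Remote Work Stipend — status part-time ✓ (not excluded); rating 2 < 3 ✗ → not eligible.
Parking Benefit — status part-time ✗ (requires full-time) → not eligible.
Annual Bonus Plan — status part-time ✓; service 1940 days ≥ 120 days ✓; age 50 ≥ 21 ✓ → eligible.
Wellness Stipend — status part-time ✓ (not excluded); service 1940 days ≥ 1 year (≈365 days) ✓ → eligible.

Annual Bonus Plan, Wellness Stipend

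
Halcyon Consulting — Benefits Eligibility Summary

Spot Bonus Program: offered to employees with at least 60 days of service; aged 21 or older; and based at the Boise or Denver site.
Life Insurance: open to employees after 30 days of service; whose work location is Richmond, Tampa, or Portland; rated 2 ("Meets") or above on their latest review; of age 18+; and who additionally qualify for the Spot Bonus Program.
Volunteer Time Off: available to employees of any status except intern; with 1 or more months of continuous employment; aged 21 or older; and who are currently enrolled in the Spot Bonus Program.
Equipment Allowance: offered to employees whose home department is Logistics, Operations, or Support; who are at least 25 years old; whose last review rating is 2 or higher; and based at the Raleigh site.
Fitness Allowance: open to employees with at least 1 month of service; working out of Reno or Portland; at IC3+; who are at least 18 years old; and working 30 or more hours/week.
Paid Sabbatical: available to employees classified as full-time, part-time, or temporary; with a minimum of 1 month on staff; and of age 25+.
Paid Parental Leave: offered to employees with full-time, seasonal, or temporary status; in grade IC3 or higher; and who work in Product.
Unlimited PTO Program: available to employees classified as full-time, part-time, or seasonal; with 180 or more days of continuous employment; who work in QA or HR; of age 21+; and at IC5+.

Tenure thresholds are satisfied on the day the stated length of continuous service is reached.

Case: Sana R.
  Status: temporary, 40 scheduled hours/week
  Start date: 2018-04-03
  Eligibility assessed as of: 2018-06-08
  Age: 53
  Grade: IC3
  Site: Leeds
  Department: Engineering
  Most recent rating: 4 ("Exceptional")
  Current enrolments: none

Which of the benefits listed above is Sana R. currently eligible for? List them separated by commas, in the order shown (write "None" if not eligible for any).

Paid Sabbatical

Service from 2018-04-03 to 2018-06-08: 66 days.
Spot Bonus Program — service 66 days ≥ 60 days ✓; age 53 ≥ 21 ✓; site Leeds ✗ (not Boise or Denver) → not eligible.
Life Insurance — service 66 days ≥ 30 days ✓; site Leeds ✗ (not Richmond, Tampa, or Portland) → not eligible.
Volunteer Time Off — status temporary ✓ (not excluded); service 66 days ≥ 1 month (≈30 days) ✓; age 53 ≥ 21 ✓; not enrolled in Spot Bonus Program ✗ → not eligible.
Equipment Allowance — dept Engineering ✗ → not eligible.
Fitness Allowance — service 66 days ≥ 1 month (≈30 days) ✓; site Leeds ✗ (not Reno or Portland) → not eligible.
Paid Sabbatical — status temporary ✓; service 66 days ≥ 1 month (≈30 days) ✓; age 53 ≥ 25 ✓ → eligible.
Paid Parental Leave — status temporary ✓; grade IC3 ≥ IC3 ✓; dept Engineering ✗ → not eligible.
Unlimited PTO Program — status temporary ✗ (requires full-time, part-time, or seasonal) → not eligible.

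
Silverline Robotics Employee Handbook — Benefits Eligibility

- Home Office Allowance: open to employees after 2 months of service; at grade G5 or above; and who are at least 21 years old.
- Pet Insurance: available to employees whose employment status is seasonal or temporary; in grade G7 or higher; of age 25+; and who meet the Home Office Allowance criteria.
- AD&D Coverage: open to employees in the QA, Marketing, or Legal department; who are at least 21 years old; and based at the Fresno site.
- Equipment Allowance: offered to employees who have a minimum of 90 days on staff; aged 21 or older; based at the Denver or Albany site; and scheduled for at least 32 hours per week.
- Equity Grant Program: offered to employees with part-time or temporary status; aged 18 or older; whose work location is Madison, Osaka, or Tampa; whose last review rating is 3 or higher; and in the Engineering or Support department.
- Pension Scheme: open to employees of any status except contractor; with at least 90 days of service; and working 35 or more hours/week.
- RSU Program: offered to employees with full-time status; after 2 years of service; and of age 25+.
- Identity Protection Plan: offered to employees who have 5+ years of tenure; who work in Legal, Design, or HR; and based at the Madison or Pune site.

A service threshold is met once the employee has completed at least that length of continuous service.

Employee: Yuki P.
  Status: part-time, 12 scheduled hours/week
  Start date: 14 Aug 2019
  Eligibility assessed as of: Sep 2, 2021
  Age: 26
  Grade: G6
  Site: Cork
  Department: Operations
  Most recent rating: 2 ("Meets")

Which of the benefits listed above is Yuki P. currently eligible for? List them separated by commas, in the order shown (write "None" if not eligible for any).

Home Office Allowance

Service from 14 Aug 2019 to Sep 2, 2021: 750 days.
Home Office Allowance — service 750 days ≥ 2 months (≈60 days) ✓; grade G6 ≥ G5 ✓; age 26 ≥ 21 ✓ → eligible.
Pet Insurance — status part-time ✗ (requires seasonal or temporary) → not eligible.
AD&D Coverage — dept Operations ✗ → not eligible.
Equipment Allowance — service 750 days ≥ 90 days ✓; age 26 ≥ 21 ✓; site Cork ✗ (not Denver or Albany) → not eligible.
Equity Grant Program — status part-time ✓; age 26 ≥ 18 ✓; site Cork ✗ (not Madison, Osaka, or Tampa) → not eligible.
Pension Scheme — status part-time ✓ (not excluded); service 750 days ≥ 90 days ✓; 12 hrs/wk < 35 ✗ → not eligible.
RSU Program — status part-time ✗ (requires full-time) → not eligible.
Identity Protection Plan — service 750 days < 5 years (≈1825 days) ✗ → not eligible.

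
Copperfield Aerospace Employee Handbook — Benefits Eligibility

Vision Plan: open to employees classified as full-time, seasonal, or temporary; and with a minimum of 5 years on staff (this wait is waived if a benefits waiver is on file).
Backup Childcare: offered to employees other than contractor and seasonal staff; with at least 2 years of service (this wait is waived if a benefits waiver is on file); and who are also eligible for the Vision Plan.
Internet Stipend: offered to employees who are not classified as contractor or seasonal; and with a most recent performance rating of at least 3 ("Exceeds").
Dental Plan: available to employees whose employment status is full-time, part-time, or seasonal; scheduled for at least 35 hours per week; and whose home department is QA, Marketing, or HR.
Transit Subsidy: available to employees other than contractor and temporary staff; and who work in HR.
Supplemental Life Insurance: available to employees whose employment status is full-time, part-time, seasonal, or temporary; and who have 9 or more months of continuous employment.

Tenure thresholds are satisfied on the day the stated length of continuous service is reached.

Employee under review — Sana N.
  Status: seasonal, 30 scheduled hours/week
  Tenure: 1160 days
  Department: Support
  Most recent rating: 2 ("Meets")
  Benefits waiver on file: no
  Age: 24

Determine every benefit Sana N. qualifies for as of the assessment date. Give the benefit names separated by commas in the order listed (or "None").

Vision Plan — status seasonal ✓; no waiver, service 1160 days < 5 years (≈1825 days) ✗ → not eligible.
Backup Childcare — status seasonal ✗ (excluded) → not eligible.
Internet Stipend — status seasonal ✗ (excluded) → not eligible.
Dental Plan — status seasonal ✓; 30 hrs/wk < 35 ✗ → not eligible.
Transit Subsidy — status seasonal ✓ (not excluded); dept Support ✗ → not eligible.
Supplemental Life Insurance — status seasonal ✓; service 1160 days ≥ 9 months (≈270 days) ✓ → eligible.

Supplemental Life Insurance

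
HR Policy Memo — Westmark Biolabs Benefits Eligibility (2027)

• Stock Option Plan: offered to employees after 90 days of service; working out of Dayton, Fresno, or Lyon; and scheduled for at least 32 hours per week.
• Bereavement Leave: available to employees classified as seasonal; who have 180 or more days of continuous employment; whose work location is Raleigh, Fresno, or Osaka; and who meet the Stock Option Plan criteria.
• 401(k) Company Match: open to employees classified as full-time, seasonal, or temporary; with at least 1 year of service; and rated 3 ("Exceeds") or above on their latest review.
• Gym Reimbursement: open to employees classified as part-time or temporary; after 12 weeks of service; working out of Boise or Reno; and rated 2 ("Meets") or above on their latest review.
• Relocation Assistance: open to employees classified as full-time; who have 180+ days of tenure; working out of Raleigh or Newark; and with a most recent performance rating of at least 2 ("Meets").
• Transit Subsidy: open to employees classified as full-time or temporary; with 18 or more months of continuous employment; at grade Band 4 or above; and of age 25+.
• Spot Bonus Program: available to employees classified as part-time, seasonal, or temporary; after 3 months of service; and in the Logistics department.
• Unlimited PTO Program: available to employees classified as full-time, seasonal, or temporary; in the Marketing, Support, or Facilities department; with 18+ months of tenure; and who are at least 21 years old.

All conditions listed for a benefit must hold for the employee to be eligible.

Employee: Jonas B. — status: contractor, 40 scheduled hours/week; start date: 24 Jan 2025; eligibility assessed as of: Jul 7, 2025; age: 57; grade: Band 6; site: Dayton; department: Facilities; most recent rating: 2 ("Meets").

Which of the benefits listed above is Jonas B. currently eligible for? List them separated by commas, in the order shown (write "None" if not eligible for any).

Service from 24 Jan 2025 to Jul 7, 2025: 164 days.
Stock Option Plan — service 164 days ≥ 90 days ✓; site Dayton ✓; 40 hrs/wk ≥ 32 ✓ → eligible.
Bereavement Leave — status contractor ✗ (requires seasonal) → not eligible.
401(k) Company Match — status contractor ✗ (requires full-time, seasonal, or temporary) → not eligible.
Gym Reimbursement — status contractor ✗ (requires part-time or temporary) → not eligible.
Relocation Assistance — status contractor ✗ (requires full-time) → not eligible.
Transit Subsidy — status contractor ✗ (requires full-time or temporary) → not eligible.
Spot Bonus Program — status contractor ✗ (requires part-time, seasonal, or temporary) → not eligible.
Unlimited PTO Program — status contractor ✗ (requires full-time, seasonal, or temporary) → not eligible.

Stock Option Plan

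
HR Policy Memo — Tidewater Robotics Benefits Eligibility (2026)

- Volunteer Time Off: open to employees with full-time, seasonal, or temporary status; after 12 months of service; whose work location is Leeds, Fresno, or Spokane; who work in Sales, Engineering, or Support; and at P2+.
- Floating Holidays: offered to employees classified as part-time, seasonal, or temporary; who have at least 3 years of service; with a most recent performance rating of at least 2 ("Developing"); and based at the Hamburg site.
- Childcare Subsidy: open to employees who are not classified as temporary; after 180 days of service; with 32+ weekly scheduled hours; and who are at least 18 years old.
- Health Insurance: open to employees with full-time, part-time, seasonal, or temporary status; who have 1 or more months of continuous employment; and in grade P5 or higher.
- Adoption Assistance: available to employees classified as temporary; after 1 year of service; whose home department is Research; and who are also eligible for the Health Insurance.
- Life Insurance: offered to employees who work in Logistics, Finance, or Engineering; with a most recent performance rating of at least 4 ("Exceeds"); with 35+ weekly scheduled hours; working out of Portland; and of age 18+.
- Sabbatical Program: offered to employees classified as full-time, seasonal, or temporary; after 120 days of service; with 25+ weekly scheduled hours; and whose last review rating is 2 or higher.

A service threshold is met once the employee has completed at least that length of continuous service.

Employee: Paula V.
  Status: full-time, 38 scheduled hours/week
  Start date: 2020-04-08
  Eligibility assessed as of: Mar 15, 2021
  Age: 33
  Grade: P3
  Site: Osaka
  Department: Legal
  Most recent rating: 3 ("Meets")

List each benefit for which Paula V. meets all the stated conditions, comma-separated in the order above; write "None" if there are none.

Service from 2020-04-08 to Mar 15, 2021: 341 days.
Volunteer Time Off — status full-time ✓; service 341 days < 12 months (≈360 days) ✗ → not eligible.
Floating Holidays — status full-time ✗ (requires part-time, seasonal, or temporary) → not eligible.
Childcare Subsidy — status full-time ✓ (not excluded); service 341 days ≥ 180 days ✓; 38 hrs/wk ≥ 32 ✓; age 33 ≥ 18 ✓ → eligible.
Health Insurance — status full-time ✓; service 341 days ≥ 1 month (≈30 days) ✓; grade P3 < P5 ✗ → not eligible.
Adoption Assistance — status full-time ✗ (requires temporary) → not eligible.
Life Insurance — dept Legal ✗ → not eligible.
Sabbatical Program — status full-time ✓; service 341 days ≥ 120 days ✓; 38 hrs/wk ≥ 25 ✓; rating 3 ≥ 2 ✓ → eligible.

Childcare Subsidy, Sabbatical Program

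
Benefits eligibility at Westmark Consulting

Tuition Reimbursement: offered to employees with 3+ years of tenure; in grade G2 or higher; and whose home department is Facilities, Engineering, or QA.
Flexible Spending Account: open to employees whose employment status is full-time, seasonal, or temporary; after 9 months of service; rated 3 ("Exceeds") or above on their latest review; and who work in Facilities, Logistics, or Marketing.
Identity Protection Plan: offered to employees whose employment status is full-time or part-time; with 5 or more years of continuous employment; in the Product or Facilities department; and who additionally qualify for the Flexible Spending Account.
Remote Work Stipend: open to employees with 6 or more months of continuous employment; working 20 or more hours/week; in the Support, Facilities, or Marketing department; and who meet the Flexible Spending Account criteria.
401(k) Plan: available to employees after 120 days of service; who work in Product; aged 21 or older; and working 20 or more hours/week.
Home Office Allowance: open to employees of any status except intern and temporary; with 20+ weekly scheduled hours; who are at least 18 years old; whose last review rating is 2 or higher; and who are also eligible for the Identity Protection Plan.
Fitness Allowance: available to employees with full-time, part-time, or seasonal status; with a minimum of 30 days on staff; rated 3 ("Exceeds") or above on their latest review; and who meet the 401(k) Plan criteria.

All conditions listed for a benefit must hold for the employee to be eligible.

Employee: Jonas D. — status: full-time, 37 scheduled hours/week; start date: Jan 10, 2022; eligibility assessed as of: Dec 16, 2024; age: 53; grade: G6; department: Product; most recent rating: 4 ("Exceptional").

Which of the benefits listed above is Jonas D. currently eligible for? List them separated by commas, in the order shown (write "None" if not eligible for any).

401(k) Plan, Fitness Allowance

Service from Jan 10, 2022 to Dec 16, 2024: 1071 days.
Tuition Reimbursement — service 1071 days < 3 years (≈1095 days) ✗ → not eligible.
Flexible Spending Account — status full-time ✓; service 1071 days ≥ 9 months (≈270 days) ✓; rating 4 ≥ 3 ✓; dept Product ✗ → not eligible.
Identity Protection Plan — status full-time ✓; service 1071 days < 5 years (≈1825 days) ✗ → not eligible.
Remote Work Stipend — service 1071 days ≥ 6 months (≈180 days) ✓; 37 hrs/wk ≥ 20 ✓; dept Product ✗ → not eligible.
401(k) Plan — service 1071 days ≥ 120 days ✓; dept Product ✓; age 53 ≥ 21 ✓; 37 hrs/wk ≥ 20 ✓ → eligible.
Home Office Allowance — status full-time ✓ (not excluded); 37 hrs/wk ≥ 20 ✓; age 53 ≥ 18 ✓; rating 4 ≥ 2 ✓; not eligible for Identity Protection Plan ✗ → not eligible.
Fitness Allowance — status full-time ✓; service 1071 days ≥ 30 days ✓; rating 4 ≥ 3 ✓; eligible for 401(k) Plan ✓ → eligible.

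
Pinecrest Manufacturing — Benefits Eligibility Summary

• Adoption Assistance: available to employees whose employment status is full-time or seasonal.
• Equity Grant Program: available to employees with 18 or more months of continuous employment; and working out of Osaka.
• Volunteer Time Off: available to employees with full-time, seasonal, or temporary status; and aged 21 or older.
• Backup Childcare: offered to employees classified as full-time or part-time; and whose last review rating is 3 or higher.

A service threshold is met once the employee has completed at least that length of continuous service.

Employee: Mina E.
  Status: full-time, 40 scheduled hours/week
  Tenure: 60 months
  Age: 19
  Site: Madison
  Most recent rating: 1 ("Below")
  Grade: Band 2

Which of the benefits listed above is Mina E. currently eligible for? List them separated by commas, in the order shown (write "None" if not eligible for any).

Adoption Assistance — status full-time ✓ → eligible.
Equity Grant Program — service 60 months ≥ 18 months ✓; site Madison ✗ (not Osaka) → not eligible.
Volunteer Time Off — status full-time ✓; age 19 < 21 ✗ → not eligible.
Backup Childcare — status full-time ✓; rating 1 < 3 ✗ → not eligible.

Adoption Assistance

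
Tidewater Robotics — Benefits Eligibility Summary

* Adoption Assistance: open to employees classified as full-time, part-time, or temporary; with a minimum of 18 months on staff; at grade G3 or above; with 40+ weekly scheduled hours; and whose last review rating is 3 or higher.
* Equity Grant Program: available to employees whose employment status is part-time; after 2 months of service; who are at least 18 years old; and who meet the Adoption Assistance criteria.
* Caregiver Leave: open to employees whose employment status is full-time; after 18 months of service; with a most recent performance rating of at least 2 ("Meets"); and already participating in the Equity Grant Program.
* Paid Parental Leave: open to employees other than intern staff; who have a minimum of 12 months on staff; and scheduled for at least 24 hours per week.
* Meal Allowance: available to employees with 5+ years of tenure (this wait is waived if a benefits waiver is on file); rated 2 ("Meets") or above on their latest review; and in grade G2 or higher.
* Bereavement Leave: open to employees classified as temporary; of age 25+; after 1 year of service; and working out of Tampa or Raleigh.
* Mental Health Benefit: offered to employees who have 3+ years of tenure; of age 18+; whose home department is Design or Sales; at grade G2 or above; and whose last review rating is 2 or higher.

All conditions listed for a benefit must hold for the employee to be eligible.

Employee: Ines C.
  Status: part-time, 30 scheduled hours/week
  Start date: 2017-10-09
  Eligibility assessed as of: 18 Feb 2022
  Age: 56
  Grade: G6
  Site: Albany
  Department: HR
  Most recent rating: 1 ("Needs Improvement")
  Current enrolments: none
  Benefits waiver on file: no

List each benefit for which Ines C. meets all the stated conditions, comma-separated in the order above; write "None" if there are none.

Paid Parental Leave

Service from 2017-10-09 to 18 Feb 2022: 1593 days.
Adoption Assistance — status part-time ✓; service 1593 days ≥ 18 months (≈540 days) ✓; grade G6 ≥ G3 ✓; 30 hrs/wk < 40 ✗ → not eligible.
Equity Grant Program — status part-time ✓; service 1593 days ≥ 2 months (≈60 days) ✓; age 56 ≥ 18 ✓; not eligible for Adoption Assistance ✗ → not eligible.
Caregiver Leave — status part-time ✗ (requires full-time) → not eligible.
Paid Parental Leave — status part-time ✓ (not excluded); service 1593 days ≥ 12 months (≈360 days) ✓; 30 hrs/wk ≥ 24 ✓ → eligible.
Meal Allowance — no waiver, service 1593 days < 5 years (≈1825 days) ✗ → not eligible.
Bereavement Leave — status part-time ✗ (requires temporary) → not eligible.
Mental Health Benefit — service 1593 days ≥ 3 years (≈1095 days) ✓; age 56 ≥ 18 ✓; dept HR ✗ → not eligible.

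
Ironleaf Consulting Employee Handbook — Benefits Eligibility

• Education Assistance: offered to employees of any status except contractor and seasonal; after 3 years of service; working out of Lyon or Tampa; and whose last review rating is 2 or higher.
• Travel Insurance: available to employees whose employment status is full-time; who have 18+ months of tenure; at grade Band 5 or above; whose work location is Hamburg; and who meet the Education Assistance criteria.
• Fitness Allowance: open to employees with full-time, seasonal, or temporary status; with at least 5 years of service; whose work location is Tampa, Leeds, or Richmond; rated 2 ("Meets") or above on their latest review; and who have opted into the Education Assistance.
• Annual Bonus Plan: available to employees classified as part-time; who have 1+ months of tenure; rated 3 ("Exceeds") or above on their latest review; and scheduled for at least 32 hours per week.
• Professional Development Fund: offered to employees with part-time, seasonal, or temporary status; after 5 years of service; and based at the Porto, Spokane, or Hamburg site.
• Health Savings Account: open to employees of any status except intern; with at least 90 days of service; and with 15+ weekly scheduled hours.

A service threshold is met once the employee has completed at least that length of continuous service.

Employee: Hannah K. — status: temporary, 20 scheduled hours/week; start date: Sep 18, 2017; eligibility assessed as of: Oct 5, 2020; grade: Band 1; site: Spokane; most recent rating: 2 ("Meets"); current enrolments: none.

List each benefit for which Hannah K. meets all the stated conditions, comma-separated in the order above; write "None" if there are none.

Health Savings Account

Service from Sep 18, 2017 to Oct 5, 2020: 1113 days.
Education Assistance — status temporary ✓ (not excluded); service 1113 days ≥ 3 years (≈1095 days) ✓; site Spokane ✗ (not Lyon or Tampa) → not eligible.
Travel Insurance — status temporary ✗ (requires full-time) → not eligible.
Fitness Allowance — status temporary ✓; service 1113 days < 5 years (≈1825 days) ✗ → not eligible.
Annual Bonus Plan — status temporary ✗ (requires part-time) → not eligible.
Professional Development Fund — status temporary ✓; service 1113 days < 5 years (≈1825 days) ✗ → not eligible.
Health Savings Account — status temporary ✓ (not excluded); service 1113 days ≥ 90 days ✓; 20 hrs/wk ≥ 15 ✓ → eligible.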